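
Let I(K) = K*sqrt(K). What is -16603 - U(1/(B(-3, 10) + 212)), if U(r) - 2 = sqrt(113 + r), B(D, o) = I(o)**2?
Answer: -16605 - sqrt(41497971)/606 ≈ -16616.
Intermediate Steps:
I(K) = K**(3/2)
B(D, o) = o**3 (B(D, o) = (o**(3/2))**2 = o**3)
U(r) = 2 + sqrt(113 + r)
-16603 - U(1/(B(-3, 10) + 212)) = -16603 - (2 + sqrt(113 + 1/(10**3 + 212))) = -16603 - (2 + sqrt(113 + 1/(1000 + 212))) = -16603 - (2 + sqrt(113 + 1/1212)) = -16603 - (2 + sqrt(136957/1212)) = -16603 - (2 + sqrt(41497971)/606) = -16603 + (-2 - sqrt(41497971)/606) = -16605 - sqrt(41497971)/606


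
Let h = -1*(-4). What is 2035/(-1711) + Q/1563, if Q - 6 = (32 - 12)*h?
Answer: -3033559/2674293 ≈ -1.1343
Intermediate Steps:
h = 4
Q = 86 (Q = 6 + (32 - 12)*4 = 6 + 20*4 = 6 + 80 = 86)
2035/(-1711) + Q/1563 = 2035/(-1711) + 86/1563 = 2035*(-1/1711) + 86*(1/1563) = -2035/1711 + 86/1563 = -3033559/2674293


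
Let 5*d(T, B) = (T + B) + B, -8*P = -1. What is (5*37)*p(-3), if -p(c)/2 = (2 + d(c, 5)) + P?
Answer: -5217/4 ≈ -1304.3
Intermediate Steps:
P = 1/8 (P = -1/8*(-1) = 1/8 ≈ 0.12500)
d(T, B) = T/5 + 2*B/5 (d(T, B) = ((T + B) + B)/5 = ((B + T) + B)/5 = (T + 2*B)/5 = T/5 + 2*B/5)
p(c) = -33/4 - 2*c/5 (p(c) = -2*((2 + (c/5 + (2/5)*5)) + 1/8) = -2*((2 + (c/5 + 2)) + 1/8) = -2*((2 + (2 + c/5)) + 1/8) = -2*((4 + c/5) + 1/8) = -2*(33/8 + c/5) = -33/4 - 2*c/5)
(5*37)*p(-3) = (5*37)*(-33/4 - 2/5*(-3)) = 185*(-33/4 + 6/5) = 185*(-141/20) = -5217/4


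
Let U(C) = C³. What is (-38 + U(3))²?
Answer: 121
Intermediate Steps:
(-38 + U(3))² = (-38 + 3³)² = (-38 + 27)² = (-11)² = 121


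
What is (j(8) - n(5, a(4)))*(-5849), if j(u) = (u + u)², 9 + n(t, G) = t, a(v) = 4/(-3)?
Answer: -1520740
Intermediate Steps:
a(v) = -4/3 (a(v) = 4*(-⅓) = -4/3)
n(t, G) = -9 + t
j(u) = 4*u² (j(u) = (2*u)² = 4*u²)
(j(8) - n(5, a(4)))*(-5849) = (4*8² - (-9 + 5))*(-5849) = (4*64 - 1*(-4))*(-5849) = (256 + 4)*(-5849) = 260*(-5849) = -1520740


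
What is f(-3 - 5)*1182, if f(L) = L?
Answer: -9456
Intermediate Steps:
f(-3 - 5)*1182 = (-3 - 5)*1182 = -8*1182 = -9456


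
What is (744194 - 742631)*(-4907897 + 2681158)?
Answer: -3480393057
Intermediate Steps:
(744194 - 742631)*(-4907897 + 2681158) = 1563*(-2226739) = -3480393057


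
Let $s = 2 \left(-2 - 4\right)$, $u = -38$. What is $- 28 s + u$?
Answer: $298$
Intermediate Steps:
$s = -12$ ($s = 2 \left(-6\right) = -12$)
$- 28 s + u = \left(-28\right) \left(-12\right) - 38 = 336 - 38 = 298$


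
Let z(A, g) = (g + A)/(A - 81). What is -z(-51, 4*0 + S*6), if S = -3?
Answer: -23/44 ≈ -0.52273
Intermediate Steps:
z(A, g) = (A + g)/(-81 + A)
-z(-51, 4*0 + S*6) = -(-51 + (4*0 - 3*6))/(-81 - 51) = -(-51 + (0 - 18))/(-132) = -(-1)*(-51 - 18)/132 = -(-1)*(-69)/132 = -1*23/44 = -23/44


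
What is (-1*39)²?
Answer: 1521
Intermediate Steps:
(-1*39)² = (-39)² = 1521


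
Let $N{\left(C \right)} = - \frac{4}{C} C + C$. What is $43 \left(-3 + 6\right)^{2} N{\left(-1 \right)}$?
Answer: $-1935$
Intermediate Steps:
$N{\left(C \right)} = -4 + C$
$43 \left(-3 + 6\right)^{2} N{\left(-1 \right)} = 43 \left(-3 + 6\right)^{2} \left(-4 - 1\right) = 43 \cdot 3^{2} \left(-5\right) = 43 \cdot 9 \left(-5\right) = 387 \left(-5\right) = -1935$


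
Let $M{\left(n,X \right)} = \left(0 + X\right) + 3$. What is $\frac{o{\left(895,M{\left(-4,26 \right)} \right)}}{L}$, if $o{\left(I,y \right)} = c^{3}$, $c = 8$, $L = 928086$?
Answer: $\frac{256}{464043} \approx 0.00055167$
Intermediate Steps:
$M{\left(n,X \right)} = 3 + X$ ($M{\left(n,X \right)} = X + 3 = 3 + X$)
$o{\left(I,y \right)} = 512$ ($o{\left(I,y \right)} = 8^{3} = 512$)
$\frac{o{\left(895,M{\left(-4,26 \right)} \right)}}{L} = \frac{512}{928086} = 512 \cdot \frac{1}{928086} = \frac{256}{464043}$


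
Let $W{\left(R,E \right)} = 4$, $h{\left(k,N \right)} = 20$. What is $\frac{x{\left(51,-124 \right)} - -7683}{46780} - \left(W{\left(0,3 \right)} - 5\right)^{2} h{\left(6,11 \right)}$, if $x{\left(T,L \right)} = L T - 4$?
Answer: $- \frac{186849}{9356} \approx -19.971$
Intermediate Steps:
$x{\left(T,L \right)} = -4 + L T$
$\frac{x{\left(51,-124 \right)} - -7683}{46780} - \left(W{\left(0,3 \right)} - 5\right)^{2} h{\left(6,11 \right)} = \frac{\left(-4 - 6324\right) - -7683}{46780} - \left(4 - 5\right)^{2} \cdot 20 = \left(\left(-4 - 6324\right) + 7683\right) \frac{1}{46780} - \left(-1\right)^{2} \cdot 20 = \left(-6328 + 7683\right) \frac{1}{46780} - 1 \cdot 20 = 1355 \cdot \frac{1}{46780} - 20 = \frac{271}{9356} - 20 = - \frac{186849}{9356}$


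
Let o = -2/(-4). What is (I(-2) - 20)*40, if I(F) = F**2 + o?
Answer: -620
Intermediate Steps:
o = 1/2 (o = -2*(-1/4) = 1/2 ≈ 0.50000)
I(F) = 1/2 + F**2 (I(F) = F**2 + 1/2 = 1/2 + F**2)
(I(-2) - 20)*40 = ((1/2 + (-2)**2) - 20)*40 = ((1/2 + 4) - 20)*40 = (9/2 - 20)*40 = -31/2*40 = -620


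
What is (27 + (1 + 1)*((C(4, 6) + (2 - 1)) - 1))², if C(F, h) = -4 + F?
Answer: 729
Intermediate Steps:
(27 + (1 + 1)*((C(4, 6) + (2 - 1)) - 1))² = (27 + (1 + 1)*(((-4 + 4) + (2 - 1)) - 1))² = (27 + 2*((0 + 1) - 1))² = (27 + 2*(1 - 1))² = (27 + 2*0)² = (27 + 0)² = 27² = 729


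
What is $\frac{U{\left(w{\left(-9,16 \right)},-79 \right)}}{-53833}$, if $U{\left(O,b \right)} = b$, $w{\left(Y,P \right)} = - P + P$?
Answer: $\frac{79}{53833} \approx 0.0014675$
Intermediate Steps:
$w{\left(Y,P \right)} = 0$
$\frac{U{\left(w{\left(-9,16 \right)},-79 \right)}}{-53833} = - \frac{79}{-53833} = \left(-79\right) \left(- \frac{1}{53833}\right) = \frac{79}{53833}$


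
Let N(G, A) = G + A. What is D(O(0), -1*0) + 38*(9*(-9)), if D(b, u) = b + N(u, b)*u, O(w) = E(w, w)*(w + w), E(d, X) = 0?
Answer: -3078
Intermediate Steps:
O(w) = 0 (O(w) = 0*(w + w) = 0*(2*w) = 0)
N(G, A) = A + G
D(b, u) = b + u*(b + u) (D(b, u) = b + (b + u)*u = b + u*(b + u))
D(O(0), -1*0) + 38*(9*(-9)) = (0 + (-1*0)*(0 - 1*0)) + 38*(9*(-9)) = (0 + 0*(0 + 0)) + 38*(-81) = (0 + 0*0) - 3078 = (0 + 0) - 3078 = 0 - 3078 = -3078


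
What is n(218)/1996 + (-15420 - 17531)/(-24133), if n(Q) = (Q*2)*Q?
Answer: 589890895/12042367 ≈ 48.985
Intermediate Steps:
n(Q) = 2*Q² (n(Q) = (2*Q)*Q = 2*Q²)
n(218)/1996 + (-15420 - 17531)/(-24133) = (2*218²)/1996 + (-15420 - 17531)/(-24133) = (2*47524)*(1/1996) - 32951*(-1/24133) = 95048*(1/1996) + 32951/24133 = 23762/499 + 32951/24133 = 589890895/12042367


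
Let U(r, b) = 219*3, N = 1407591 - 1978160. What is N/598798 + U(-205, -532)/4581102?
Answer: -217786781396/228596226283 ≈ -0.95271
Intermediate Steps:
N = -570569
U(r, b) = 657
N/598798 + U(-205, -532)/4581102 = -570569/598798 + 657/4581102 = -570569*1/598798 + 657*(1/4581102) = -570569/598798 + 219/1527034 = -217786781396/228596226283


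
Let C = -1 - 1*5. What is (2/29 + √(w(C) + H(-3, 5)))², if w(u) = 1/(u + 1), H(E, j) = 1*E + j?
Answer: 7589/4205 + 12*√5/145 ≈ 1.9898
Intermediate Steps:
H(E, j) = E + j
C = -6 (C = -1 - 5 = -6)
w(u) = 1/(1 + u)
(2/29 + √(w(C) + H(-3, 5)))² = (2/29 + √(1/(1 - 6) + (-3 + 5)))² = (2*(1/29) + √(1/(-5) + 2))² = (2/29 + √(-⅕ + 2))² = (2/29 + √(9/5))² = (2/29 + 3*√5/5)²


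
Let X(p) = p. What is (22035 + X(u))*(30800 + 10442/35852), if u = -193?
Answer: 6029768275341/8963 ≈ 6.7274e+8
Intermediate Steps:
(22035 + X(u))*(30800 + 10442/35852) = (22035 - 193)*(30800 + 10442/35852) = 21842*(30800 + 10442*(1/35852)) = 21842*(30800 + 5221/17926) = 21842*(552126021/17926) = 6029768275341/8963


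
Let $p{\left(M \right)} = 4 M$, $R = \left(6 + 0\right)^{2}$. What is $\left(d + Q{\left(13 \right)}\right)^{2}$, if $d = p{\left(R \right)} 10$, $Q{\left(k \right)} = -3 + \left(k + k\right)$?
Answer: $2140369$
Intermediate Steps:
$R = 36$ ($R = 6^{2} = 36$)
$Q{\left(k \right)} = -3 + 2 k$
$d = 1440$ ($d = 4 \cdot 36 \cdot 10 = 144 \cdot 10 = 1440$)
$\left(d + Q{\left(13 \right)}\right)^{2} = \left(1440 + \left(-3 + 2 \cdot 13\right)\right)^{2} = \left(1440 + \left(-3 + 26\right)\right)^{2} = \left(1440 + 23\right)^{2} = 1463^{2} = 2140369$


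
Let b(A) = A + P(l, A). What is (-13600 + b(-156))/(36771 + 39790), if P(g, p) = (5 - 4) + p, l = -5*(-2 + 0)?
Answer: -13911/76561 ≈ -0.18170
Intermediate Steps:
l = 10 (l = -5*(-2) = 10)
P(g, p) = 1 + p
b(A) = 1 + 2*A (b(A) = A + (1 + A) = 1 + 2*A)
(-13600 + b(-156))/(36771 + 39790) = (-13600 + (1 + 2*(-156)))/(36771 + 39790) = (-13600 + (1 - 312))/76561 = (-13600 - 311)*(1/76561) = -13911*1/76561 = -13911/76561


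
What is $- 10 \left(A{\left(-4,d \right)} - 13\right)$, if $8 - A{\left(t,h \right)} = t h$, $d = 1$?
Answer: $10$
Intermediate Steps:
$A{\left(t,h \right)} = 8 - h t$ ($A{\left(t,h \right)} = 8 - t h = 8 - h t$)
$- 10 \left(A{\left(-4,d \right)} - 13\right) = - 10 \left(\left(8 - 1 \left(-4\right)\right) - 13\right) = - 10 \left(\left(8 + 4\right) - 13\right) = - 10 \left(12 - 13\right) = \left(-10\right) \left(-1\right) = 10$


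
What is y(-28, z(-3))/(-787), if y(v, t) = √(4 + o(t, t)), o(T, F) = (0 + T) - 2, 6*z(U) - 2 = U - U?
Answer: -√21/2361 ≈ -0.0019409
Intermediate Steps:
z(U) = ⅓ (z(U) = ⅓ + (U - U)/6 = ⅓ + (⅙)*0 = ⅓ + 0 = ⅓)
o(T, F) = -2 + T (o(T, F) = T - 2 = -2 + T)
y(v, t) = √(2 + t) (y(v, t) = √(4 + (-2 + t)) = √(2 + t))
y(-28, z(-3))/(-787) = √(2 + ⅓)/(-787) = √(7/3)*(-1/787) = (√21/3)*(-1/787) = -√21/2361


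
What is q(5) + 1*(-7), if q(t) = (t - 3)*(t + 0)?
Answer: 3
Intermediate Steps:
q(t) = t*(-3 + t) (q(t) = (-3 + t)*t = t*(-3 + t))
q(5) + 1*(-7) = 5*(-3 + 5) + 1*(-7) = 5*2 - 7 = 10 - 7 = 3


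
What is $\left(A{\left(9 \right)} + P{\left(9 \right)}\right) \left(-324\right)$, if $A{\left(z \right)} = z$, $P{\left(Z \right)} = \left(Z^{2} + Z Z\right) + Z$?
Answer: $-58320$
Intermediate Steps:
$P{\left(Z \right)} = Z + 2 Z^{2}$ ($P{\left(Z \right)} = \left(Z^{2} + Z^{2}\right) + Z = 2 Z^{2} + Z = Z + 2 Z^{2}$)
$\left(A{\left(9 \right)} + P{\left(9 \right)}\right) \left(-324\right) = \left(9 + 9 \left(1 + 2 \cdot 9\right)\right) \left(-324\right) = \left(9 + 9 \left(1 + 18\right)\right) \left(-324\right) = \left(9 + 9 \cdot 19\right) \left(-324\right) = \left(9 + 171\right) \left(-324\right) = 180 \left(-324\right) = -58320$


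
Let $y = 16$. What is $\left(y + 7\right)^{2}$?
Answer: $529$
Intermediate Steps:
$\left(y + 7\right)^{2} = \left(16 + 7\right)^{2} = 23^{2} = 529$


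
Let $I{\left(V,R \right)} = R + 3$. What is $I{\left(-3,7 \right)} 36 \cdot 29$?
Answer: $10440$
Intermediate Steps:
$I{\left(V,R \right)} = 3 + R$
$I{\left(-3,7 \right)} 36 \cdot 29 = \left(3 + 7\right) 36 \cdot 29 = 10 \cdot 36 \cdot 29 = 360 \cdot 29 = 10440$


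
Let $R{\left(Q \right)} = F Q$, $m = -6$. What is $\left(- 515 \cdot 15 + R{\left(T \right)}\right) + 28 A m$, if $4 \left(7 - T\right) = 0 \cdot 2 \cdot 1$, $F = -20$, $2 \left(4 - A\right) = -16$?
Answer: $-9881$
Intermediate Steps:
$A = 12$ ($A = 4 - -8 = 4 + 8 = 12$)
$T = 7$ ($T = 7 - \frac{0 \cdot 2 \cdot 1}{4} = 7 - \frac{0 \cdot 1}{4} = 7 - 0 = 7 + 0 = 7$)
$R{\left(Q \right)} = - 20 Q$
$\left(- 515 \cdot 15 + R{\left(T \right)}\right) + 28 A m = \left(- 515 \cdot 15 - 140\right) + 28 \cdot 12 \left(-6\right) = \left(\left(-1\right) 7725 - 140\right) + 336 \left(-6\right) = \left(-7725 - 140\right) - 2016 = -7865 - 2016 = -9881$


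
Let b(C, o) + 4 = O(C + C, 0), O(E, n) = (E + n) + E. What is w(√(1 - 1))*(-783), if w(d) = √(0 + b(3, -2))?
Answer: -1566*√2 ≈ -2214.7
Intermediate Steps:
O(E, n) = n + 2*E
b(C, o) = -4 + 4*C (b(C, o) = -4 + (0 + 2*(C + C)) = -4 + (0 + 2*(2*C)) = -4 + (0 + 4*C) = -4 + 4*C)
w(d) = 2*√2 (w(d) = √(0 + (-4 + 4*3)) = √(0 + (-4 + 12)) = √(0 + 8) = √8 = 2*√2)
w(√(1 - 1))*(-783) = (2*√2)*(-783) = -1566*√2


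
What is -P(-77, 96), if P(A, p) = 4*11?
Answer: -44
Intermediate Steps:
P(A, p) = 44
-P(-77, 96) = -1*44 = -44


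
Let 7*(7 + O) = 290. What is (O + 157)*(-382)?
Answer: -511880/7 ≈ -73126.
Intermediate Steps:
O = 241/7 (O = -7 + (⅐)*290 = -7 + 290/7 = 241/7 ≈ 34.429)
(O + 157)*(-382) = (241/7 + 157)*(-382) = (1340/7)*(-382) = -511880/7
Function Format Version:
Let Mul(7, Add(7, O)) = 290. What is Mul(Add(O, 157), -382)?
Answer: Rational(-511880, 7) ≈ -73126.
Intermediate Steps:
O = Rational(241, 7) (O = Add(-7, Mul(Rational(1, 7), 290)) = Add(-7, Rational(290, 7)) = Rational(241, 7) ≈ 34.429)
Mul(Add(O, 157), -382) = Mul(Add(Rational(241, 7), 157), -382) = Mul(Rational(1340, 7), -382) = Rational(-511880, 7)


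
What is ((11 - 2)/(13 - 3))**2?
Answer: 81/100 ≈ 0.81000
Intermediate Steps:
((11 - 2)/(13 - 3))**2 = (9/10)**2 = 81/100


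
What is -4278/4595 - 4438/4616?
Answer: -20069929/10605260 ≈ -1.8925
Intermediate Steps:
-4278/4595 - 4438/4616 = -4278*1/4595 - 4438*1/4616 = -4278/4595 - 2219/2308 = -20069929/10605260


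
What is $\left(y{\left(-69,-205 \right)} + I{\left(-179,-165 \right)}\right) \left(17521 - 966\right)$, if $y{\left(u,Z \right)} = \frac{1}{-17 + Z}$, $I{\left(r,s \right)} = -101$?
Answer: $- \frac{371212765}{222} \approx -1.6721 \cdot 10^{6}$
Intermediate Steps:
$\left(y{\left(-69,-205 \right)} + I{\left(-179,-165 \right)}\right) \left(17521 - 966\right) = \left(\frac{1}{-17 - 205} - 101\right) \left(17521 - 966\right) = \left(\frac{1}{-222} - 101\right) 16555 = \left(- \frac{1}{222} - 101\right) 16555 = \left(- \frac{22423}{222}\right) 16555 = - \frac{371212765}{222}$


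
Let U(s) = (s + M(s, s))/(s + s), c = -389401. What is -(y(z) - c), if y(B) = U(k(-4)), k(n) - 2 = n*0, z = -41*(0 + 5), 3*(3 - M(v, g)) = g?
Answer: -4672825/12 ≈ -3.8940e+5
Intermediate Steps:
M(v, g) = 3 - g/3
z = -205 (z = -41*5 = -205)
k(n) = 2 (k(n) = 2 + n*0 = 2 + 0 = 2)
U(s) = (3 + 2*s/3)/(2*s) (U(s) = (s + (3 - s/3))/(s + s) = (3 + 2*s/3)/((2*s)) = (3 + 2*s/3)*(1/(2*s)) = (3 + 2*s/3)/(2*s))
y(B) = 13/12 (y(B) = (⅙)*(9 + 2*2)/2 = (⅙)*(½)*(9 + 4) = (⅙)*(½)*13 = 13/12)
-(y(z) - c) = -(13/12 - 1*(-389401)) = -(13/12 + 389401) = -1*4672825/12 = -4672825/12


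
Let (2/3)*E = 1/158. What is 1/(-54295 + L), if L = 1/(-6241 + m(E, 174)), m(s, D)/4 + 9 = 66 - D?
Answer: -6709/364265156 ≈ -1.8418e-5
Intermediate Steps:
E = 3/316 (E = (3/2)/158 = (3/2)*(1/158) = 3/316 ≈ 0.0094937)
m(s, D) = 228 - 4*D (m(s, D) = -36 + 4*(66 - D) = -36 + (264 - 4*D) = 228 - 4*D)
L = -1/6709 (L = 1/(-6241 + (228 - 4*174)) = 1/(-6241 + (228 - 696)) = 1/(-6241 - 468) = 1/(-6709) = -1/6709 ≈ -0.00014905)
1/(-54295 + L) = 1/(-54295 - 1/6709) = 1/(-364265156/6709) = -6709/364265156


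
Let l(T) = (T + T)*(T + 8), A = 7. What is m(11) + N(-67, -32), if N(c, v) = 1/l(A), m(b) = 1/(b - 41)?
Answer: -1/35 ≈ -0.028571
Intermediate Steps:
l(T) = 2*T*(8 + T) (l(T) = (2*T)*(8 + T) = 2*T*(8 + T))
m(b) = 1/(-41 + b)
N(c, v) = 1/210 (N(c, v) = 1/(2*7*(8 + 7)) = 1/(2*7*15) = 1/210)
m(11) + N(-67, -32) = 1/(-41 + 11) + 1/210 = 1/(-30) + 1/210 = -1/30 + 1/210 = -1/35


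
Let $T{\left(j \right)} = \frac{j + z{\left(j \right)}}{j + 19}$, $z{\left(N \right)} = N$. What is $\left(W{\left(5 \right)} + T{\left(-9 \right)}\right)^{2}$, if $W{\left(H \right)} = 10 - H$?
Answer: $\frac{256}{25} \approx 10.24$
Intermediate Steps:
$T{\left(j \right)} = \frac{2 j}{19 + j}$ ($T{\left(j \right)} = \frac{j + j}{j + 19} = \frac{2 j}{19 + j}$)
$\left(W{\left(5 \right)} + T{\left(-9 \right)}\right)^{2} = \left(\left(10 - 5\right) + 2 \left(-9\right) \frac{1}{19 - 9}\right)^{2} = \left(\left(10 - 5\right) + 2 \left(-9\right) \frac{1}{10}\right)^{2} = \left(5 + 2 \left(-9\right) \frac{1}{10}\right)^{2} = \left(5 - \frac{9}{5}\right)^{2} = \left(\frac{16}{5}\right)^{2} = \frac{256}{25}$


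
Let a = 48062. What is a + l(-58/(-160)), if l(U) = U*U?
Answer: 307597641/6400 ≈ 48062.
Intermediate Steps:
l(U) = U**2
a + l(-58/(-160)) = 48062 + (-58/(-160))**2 = 48062 + (-58*(-1/160))**2 = 48062 + (29/80)**2 = 48062 + 841/6400 = 307597641/6400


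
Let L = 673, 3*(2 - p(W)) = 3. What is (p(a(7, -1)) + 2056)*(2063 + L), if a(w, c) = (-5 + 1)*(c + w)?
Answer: 5627952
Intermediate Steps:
a(w, c) = -4*c - 4*w (a(w, c) = -4*(c + w) = -4*c - 4*w)
p(W) = 1 (p(W) = 2 - ⅓*3 = 2 - 1 = 1)
(p(a(7, -1)) + 2056)*(2063 + L) = (1 + 2056)*(2063 + 673) = 2057*2736 = 5627952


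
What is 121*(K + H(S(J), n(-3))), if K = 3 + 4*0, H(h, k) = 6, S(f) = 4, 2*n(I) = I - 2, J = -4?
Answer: 1089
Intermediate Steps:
n(I) = -1 + I/2 (n(I) = (I - 2)/2 = (-2 + I)/2 = -1 + I/2)
K = 3 (K = 3 + 0 = 3)
121*(K + H(S(J), n(-3))) = 121*(3 + 6) = 121*9 = 1089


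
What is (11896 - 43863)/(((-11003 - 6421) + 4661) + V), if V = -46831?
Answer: 31967/59594 ≈ 0.53641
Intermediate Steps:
(11896 - 43863)/(((-11003 - 6421) + 4661) + V) = (11896 - 43863)/(((-11003 - 6421) + 4661) - 46831) = -31967/((-17424 + 4661) - 46831) = -31967/(-12763 - 46831) = -31967/(-59594) = -31967*(-1/59594) = 31967/59594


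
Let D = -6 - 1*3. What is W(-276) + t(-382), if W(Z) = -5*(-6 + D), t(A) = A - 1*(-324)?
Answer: 17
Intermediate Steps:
D = -9 (D = -6 - 3 = -9)
t(A) = 324 + A (t(A) = A + 324 = 324 + A)
W(Z) = 75 (W(Z) = -5*(-6 - 9) = -5*(-15) = 75)
W(-276) + t(-382) = 75 + (324 - 382) = 75 - 58 = 17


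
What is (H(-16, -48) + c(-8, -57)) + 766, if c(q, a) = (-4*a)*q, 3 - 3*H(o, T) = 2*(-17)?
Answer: -3137/3 ≈ -1045.7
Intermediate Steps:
H(o, T) = 37/3 (H(o, T) = 1 - 2*(-17)/3 = 1 - ⅓*(-34) = 1 + 34/3 = 37/3)
c(q, a) = -4*a*q
(H(-16, -48) + c(-8, -57)) + 766 = (37/3 - 4*(-57)*(-8)) + 766 = (37/3 - 1824) + 766 = -5435/3 + 766 = -3137/3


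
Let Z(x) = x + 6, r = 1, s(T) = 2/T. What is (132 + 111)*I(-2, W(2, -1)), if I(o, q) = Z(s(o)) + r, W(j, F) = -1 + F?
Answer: 1458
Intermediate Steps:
Z(x) = 6 + x
I(o, q) = 7 + 2/o (I(o, q) = (6 + 2/o) + 1 = 7 + 2/o)
(132 + 111)*I(-2, W(2, -1)) = (132 + 111)*(7 + 2/(-2)) = 243*(7 + 2*(-½)) = 243*(7 - 1) = 243*6 = 1458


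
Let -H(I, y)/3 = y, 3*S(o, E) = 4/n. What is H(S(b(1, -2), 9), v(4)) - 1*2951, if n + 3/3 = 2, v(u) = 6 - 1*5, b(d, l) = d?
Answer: -2954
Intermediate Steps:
v(u) = 1 (v(u) = 6 - 5 = 1)
n = 1 (n = -1 + 2 = 1)
S(o, E) = 4/3 (S(o, E) = (4/1)/3 = (4*1)/3 = (⅓)*4 = 4/3)
H(I, y) = -3*y
H(S(b(1, -2), 9), v(4)) - 1*2951 = -3*1 - 1*2951 = -3 - 2951 = -2954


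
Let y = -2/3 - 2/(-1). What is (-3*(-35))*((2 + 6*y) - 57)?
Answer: -4935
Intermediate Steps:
y = 4/3 (y = -2*⅓ - 2*(-1) = -⅔ + 2 = 4/3 ≈ 1.3333)
(-3*(-35))*((2 + 6*y) - 57) = (-3*(-35))*((2 + 6*(4/3)) - 57) = 105*((2 + 8) - 57) = 105*(10 - 57) = 105*(-47) = -4935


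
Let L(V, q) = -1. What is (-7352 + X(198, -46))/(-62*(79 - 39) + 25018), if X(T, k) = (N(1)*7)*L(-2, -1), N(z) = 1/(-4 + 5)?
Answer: -7359/22538 ≈ -0.32652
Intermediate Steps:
N(z) = 1 (N(z) = 1/1 = 1)
X(T, k) = -7 (X(T, k) = (1*7)*(-1) = 7*(-1) = -7)
(-7352 + X(198, -46))/(-62*(79 - 39) + 25018) = (-7352 - 7)/(-62*(79 - 39) + 25018) = -7359/(-62*40 + 25018) = -7359/(-2480 + 25018) = -7359/22538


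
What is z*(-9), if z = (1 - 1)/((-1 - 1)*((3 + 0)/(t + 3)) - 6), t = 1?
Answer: 0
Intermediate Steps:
z = 0 (z = (1 - 1)/((-1 - 1)*((3 + 0)/(1 + 3)) - 6) = 0/(-6/4 - 6) = 0/(-2*¾ - 6) = 0/(-3/2 - 6) = 0/(-15/2) = 0*(-2/15) = 0)
z*(-9) = 0*(-9) = 0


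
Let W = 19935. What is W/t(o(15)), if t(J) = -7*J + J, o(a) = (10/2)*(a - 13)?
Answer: -1329/4 ≈ -332.25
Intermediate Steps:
o(a) = -65 + 5*a (o(a) = (10*(½))*(-13 + a) = 5*(-13 + a) = -65 + 5*a)
t(J) = -6*J
W/t(o(15)) = 19935/((-6*(-65 + 5*15))) = 19935/((-6*(-65 + 75))) = 19935/((-6*10)) = 19935/(-60) = 19935*(-1/60) = -1329/4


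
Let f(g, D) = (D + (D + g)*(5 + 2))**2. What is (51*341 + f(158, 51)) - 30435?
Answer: 2279152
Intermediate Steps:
f(g, D) = (7*g + 8*D)**2 (f(g, D) = (D + (D + g)*7)**2 = (D + (7*D + 7*g))**2 = (7*g + 8*D)**2)
(51*341 + f(158, 51)) - 30435 = (51*341 + (7*158 + 8*51)**2) - 30435 = (17391 + (1106 + 408)**2) - 30435 = (17391 + 1514**2) - 30435 = (17391 + 2292196) - 30435 = 2309587 - 30435 = 2279152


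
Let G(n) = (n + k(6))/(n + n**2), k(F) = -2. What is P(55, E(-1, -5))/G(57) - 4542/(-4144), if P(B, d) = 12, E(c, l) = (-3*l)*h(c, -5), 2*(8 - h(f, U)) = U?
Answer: 82325289/113960 ≈ 722.41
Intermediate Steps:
h(f, U) = 8 - U/2
E(c, l) = -63*l/2 (E(c, l) = (-3*l)*(8 - 1/2*(-5)) = (-3*l)*(8 + 5/2) = -3*l*(21/2) = -63*l/2)
G(n) = (-2 + n)/(n + n**2) (G(n) = (n - 2)/(n + n**2) = (-2 + n)/(n + n**2))
P(55, E(-1, -5))/G(57) - 4542/(-4144) = 12/(((-2 + 57)/(57*(1 + 57)))) - 4542/(-4144) = 12/(((1/57)*55/58)) - 4542*(-1/4144) = 12/(((1/57)*(1/58)*55)) + 2271/2072 = 12/(55/3306) + 2271/2072 = 12*(3306/55) + 2271/2072 = 39672/55 + 2271/2072 = 82325289/113960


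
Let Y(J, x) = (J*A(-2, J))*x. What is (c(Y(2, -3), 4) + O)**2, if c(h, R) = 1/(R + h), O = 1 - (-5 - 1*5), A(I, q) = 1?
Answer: 441/4 ≈ 110.25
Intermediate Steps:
Y(J, x) = J*x (Y(J, x) = (J*1)*x = J*x)
O = 11 (O = 1 - (-5 - 5) = 1 - 1*(-10) = 1 + 10 = 11)
(c(Y(2, -3), 4) + O)**2 = (1/(4 + 2*(-3)) + 11)**2 = (1/(4 - 6) + 11)**2 = (1/(-2) + 11)**2 = (-1/2 + 11)**2 = (21/2)**2 = 441/4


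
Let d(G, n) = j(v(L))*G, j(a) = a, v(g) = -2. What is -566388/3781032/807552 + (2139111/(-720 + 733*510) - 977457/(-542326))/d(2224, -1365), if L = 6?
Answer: -336826295714898472901/198796721660872078414080 ≈ -0.0016943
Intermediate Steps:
d(G, n) = -2*G
-566388/3781032/807552 + (2139111/(-720 + 733*510) - 977457/(-542326))/d(2224, -1365) = -566388/3781032/807552 + (2139111/(-720 + 733*510) - 977457/(-542326))/((-2*2224)) = -566388*1/3781032*(1/807552) + (2139111/(-720 + 373830) - 977457*(-1/542326))/(-4448) = -47199/315086*1/807552 + (2139111/373110 + 977457/542326)*(-1/4448) = -15733/84816109824 + (2139111*(1/373110) + 977457/542326)*(-1/4448) = -15733/84816109824 + (713037/124370 + 977457/542326)*(-1/4448) = -15733/84816109824 + (127066207788/16862271155)*(-1/4448) = -15733/84816109824 - 31766551947/18750845524360 = -336826295714898472901/198796721660872078414080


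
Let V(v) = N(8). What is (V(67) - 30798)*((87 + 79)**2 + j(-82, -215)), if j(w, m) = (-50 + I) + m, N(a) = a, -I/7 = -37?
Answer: -848264500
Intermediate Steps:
I = 259 (I = -7*(-37) = 259)
V(v) = 8
j(w, m) = 209 + m (j(w, m) = (-50 + 259) + m = 209 + m)
(V(67) - 30798)*((87 + 79)**2 + j(-82, -215)) = (8 - 30798)*((87 + 79)**2 + (209 - 215)) = -30790*(166**2 - 6) = -30790*(27556 - 6) = -30790*27550 = -848264500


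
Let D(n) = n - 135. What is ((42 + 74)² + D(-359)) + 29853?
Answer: 42815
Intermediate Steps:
D(n) = -135 + n
((42 + 74)² + D(-359)) + 29853 = ((42 + 74)² + (-135 - 359)) + 29853 = (116² - 494) + 29853 = (13456 - 494) + 29853 = 12962 + 29853 = 42815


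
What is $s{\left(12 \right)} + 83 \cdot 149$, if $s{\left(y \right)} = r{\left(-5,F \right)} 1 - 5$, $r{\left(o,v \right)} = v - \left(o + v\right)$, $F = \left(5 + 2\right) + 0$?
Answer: $12367$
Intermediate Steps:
$F = 7$ ($F = 7 + 0 = 7$)
$r{\left(o,v \right)} = - o$ ($r{\left(o,v \right)} = v - \left(o + v\right) = - o$)
$s{\left(y \right)} = 0$ ($s{\left(y \right)} = \left(-1\right) \left(-5\right) 1 - 5 = 5 \cdot 1 - 5 = 5 - 5 = 0$)
$s{\left(12 \right)} + 83 \cdot 149 = 0 + 83 \cdot 149 = 0 + 12367 = 12367$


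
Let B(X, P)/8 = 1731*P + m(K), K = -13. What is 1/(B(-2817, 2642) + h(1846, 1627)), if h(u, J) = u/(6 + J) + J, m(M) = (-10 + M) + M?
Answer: 23/841518391 ≈ 2.7332e-8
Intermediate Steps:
m(M) = -10 + 2*M
B(X, P) = -288 + 13848*P (B(X, P) = 8*(1731*P + (-10 + 2*(-13))) = 8*(1731*P + (-10 - 26)) = 8*(1731*P - 36) = 8*(-36 + 1731*P) = -288 + 13848*P)
h(u, J) = J + u/(6 + J)
1/(B(-2817, 2642) + h(1846, 1627)) = 1/((-288 + 13848*2642) + (1846 + 1627**2 + 6*1627)/(6 + 1627)) = 1/((-288 + 36586416) + (1846 + 2647129 + 9762)/1633) = 1/(36586128 + (1/1633)*2658737) = 1/(36586128 + 37447/23) = 1/(841518391/23) = 23/841518391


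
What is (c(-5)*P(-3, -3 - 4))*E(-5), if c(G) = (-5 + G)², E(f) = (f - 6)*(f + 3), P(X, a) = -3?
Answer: -6600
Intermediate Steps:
E(f) = (-6 + f)*(3 + f)
(c(-5)*P(-3, -3 - 4))*E(-5) = ((-5 - 5)²*(-3))*(-18 + (-5)² - 3*(-5)) = ((-10)²*(-3))*(-18 + 25 + 15) = (100*(-3))*22 = -300*22 = -6600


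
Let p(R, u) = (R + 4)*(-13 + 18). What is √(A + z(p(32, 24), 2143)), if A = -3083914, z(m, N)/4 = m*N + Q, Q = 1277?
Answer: I*√1535846 ≈ 1239.3*I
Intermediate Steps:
p(R, u) = 20 + 5*R (p(R, u) = (4 + R)*5 = 20 + 5*R)
z(m, N) = 5108 + 4*N*m (z(m, N) = 4*(m*N + 1277) = 4*(N*m + 1277) = 4*(1277 + N*m) = 5108 + 4*N*m)
√(A + z(p(32, 24), 2143)) = √(-3083914 + (5108 + 4*2143*(20 + 5*32))) = √(-3083914 + (5108 + 4*2143*(20 + 160))) = √(-3083914 + (5108 + 4*2143*180)) = √(-3083914 + (5108 + 1542960)) = √(-3083914 + 1548068) = √(-1535846) = I*√1535846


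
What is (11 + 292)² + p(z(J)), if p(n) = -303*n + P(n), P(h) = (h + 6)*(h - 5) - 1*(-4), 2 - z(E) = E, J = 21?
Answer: 97882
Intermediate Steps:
z(E) = 2 - E
P(h) = 4 + (-5 + h)*(6 + h) (P(h) = (6 + h)*(-5 + h) + 4 = (-5 + h)*(6 + h) + 4 = 4 + (-5 + h)*(6 + h))
p(n) = -26 + n² - 302*n (p(n) = -303*n + (-26 + n + n²) = -26 + n² - 302*n)
(11 + 292)² + p(z(J)) = (11 + 292)² + (-26 + (2 - 1*21)² - 302*(2 - 1*21)) = 303² + (-26 + (2 - 21)² - 302*(2 - 21)) = 91809 + (-26 + (-19)² - 302*(-19)) = 91809 + (-26 + 361 + 5738) = 91809 + 6073 = 97882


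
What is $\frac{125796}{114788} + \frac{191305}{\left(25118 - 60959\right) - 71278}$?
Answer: $- \frac{2121094154}{3073993943} \approx -0.69001$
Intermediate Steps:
$\frac{125796}{114788} + \frac{191305}{\left(25118 - 60959\right) - 71278} = 125796 \cdot \frac{1}{114788} + \frac{191305}{-35841 - 71278} = \frac{31449}{28697} + \frac{191305}{-107119} = \frac{31449}{28697} + 191305 \left(- \frac{1}{107119}\right) = \frac{31449}{28697} - \frac{191305}{107119} = - \frac{2121094154}{3073993943}$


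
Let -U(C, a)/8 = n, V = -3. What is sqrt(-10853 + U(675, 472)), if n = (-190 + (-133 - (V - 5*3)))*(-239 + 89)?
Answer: I*sqrt(376853) ≈ 613.88*I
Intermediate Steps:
n = 45750 (n = (-190 + (-133 - (-3 - 5*3)))*(-239 + 89) = (-190 + (-133 - (-3 - 15)))*(-150) = (-190 + (-133 - 1*(-18)))*(-150) = (-190 + (-133 + 18))*(-150) = (-190 - 115)*(-150) = -305*(-150) = 45750)
U(C, a) = -366000 (U(C, a) = -8*45750 = -366000)
sqrt(-10853 + U(675, 472)) = sqrt(-10853 - 366000) = sqrt(-376853) = I*sqrt(376853)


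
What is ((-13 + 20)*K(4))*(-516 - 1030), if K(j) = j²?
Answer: -173152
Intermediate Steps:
((-13 + 20)*K(4))*(-516 - 1030) = ((-13 + 20)*4²)*(-516 - 1030) = (7*16)*(-1546) = 112*(-1546) = -173152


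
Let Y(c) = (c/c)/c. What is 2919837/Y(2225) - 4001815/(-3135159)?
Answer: 20367990983211490/3135159 ≈ 6.4966e+9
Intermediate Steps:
Y(c) = 1/c
2919837/Y(2225) - 4001815/(-3135159) = 2919837/(1/2225) - 4001815/(-3135159) = 2919837/(1/2225) - 4001815*(-1/3135159) = 2919837*2225 + 4001815/3135159 = 6496637325 + 4001815/3135159 = 20367990983211490/3135159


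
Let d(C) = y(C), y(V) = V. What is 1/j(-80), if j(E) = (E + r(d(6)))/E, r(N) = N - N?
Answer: 1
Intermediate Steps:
d(C) = C
r(N) = 0
j(E) = 1 (j(E) = (E + 0)/E = E/E = 1)
1/j(-80) = 1/1 = 1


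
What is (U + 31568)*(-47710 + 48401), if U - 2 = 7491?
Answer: 26991151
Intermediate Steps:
U = 7493 (U = 2 + 7491 = 7493)
(U + 31568)*(-47710 + 48401) = (7493 + 31568)*(-47710 + 48401) = 39061*691 = 26991151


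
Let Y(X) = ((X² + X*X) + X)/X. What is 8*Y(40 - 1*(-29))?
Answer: 1112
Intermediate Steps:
Y(X) = (X + 2*X²)/X (Y(X) = ((X² + X²) + X)/X = (2*X² + X)/X = (X + 2*X²)/X)
8*Y(40 - 1*(-29)) = 8*(1 + 2*(40 - 1*(-29))) = 8*(1 + 2*(40 + 29)) = 8*(1 + 2*69) = 8*(1 + 138) = 8*139 = 1112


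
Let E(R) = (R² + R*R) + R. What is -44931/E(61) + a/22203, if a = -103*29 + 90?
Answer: -339779728/55529703 ≈ -6.1189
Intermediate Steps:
E(R) = R + 2*R² (E(R) = (R² + R²) + R = 2*R² + R = R + 2*R²)
a = -2897 (a = -2987 + 90 = -2897)
-44931/E(61) + a/22203 = -44931*1/(61*(1 + 2*61)) - 2897/22203 = -44931*1/(61*(1 + 122)) - 2897*1/22203 = -44931/(61*123) - 2897/22203 = -44931/7503 - 2897/22203 = -44931*1/7503 - 2897/22203 = -14977/2501 - 2897/22203 = -339779728/55529703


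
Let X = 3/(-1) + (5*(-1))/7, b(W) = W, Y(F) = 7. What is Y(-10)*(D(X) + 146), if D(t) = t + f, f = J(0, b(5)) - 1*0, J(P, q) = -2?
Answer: 982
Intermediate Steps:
X = -26/7 (X = 3*(-1) - 5*1/7 = -3 - 5/7 = -26/7 ≈ -3.7143)
f = -2 (f = -2 - 1*0 = -2 + 0 = -2)
D(t) = -2 + t (D(t) = t - 2 = -2 + t)
Y(-10)*(D(X) + 146) = 7*((-2 - 26/7) + 146) = 7*(-40/7 + 146) = 7*(982/7) = 982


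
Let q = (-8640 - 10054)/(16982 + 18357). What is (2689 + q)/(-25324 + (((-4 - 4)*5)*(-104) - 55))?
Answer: -95007877/749858241 ≈ -0.12670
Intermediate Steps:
q = -18694/35339 ≈ -0.52899
(2689 + q)/(-25324 + (((-4 - 4)*5)*(-104) - 55)) = (2689 - 18694/35339)/(-25324 + (((-4 - 4)*5)*(-104) - 55)) = 95007877/(35339*(-25324 + (-8*5*(-104) - 55))) = 95007877/(35339*(-25324 + (-40*(-104) - 55))) = 95007877/(35339*(-25324 + (4160 - 55))) = 95007877/(35339*(-25324 + 4105)) = (95007877/35339)/(-21219) = (95007877/35339)*(-1/21219) = -95007877/749858241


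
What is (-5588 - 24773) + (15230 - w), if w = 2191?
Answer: -17322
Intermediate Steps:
(-5588 - 24773) + (15230 - w) = (-5588 - 24773) + (15230 - 1*2191) = -30361 + (15230 - 2191) = -30361 + 13039 = -17322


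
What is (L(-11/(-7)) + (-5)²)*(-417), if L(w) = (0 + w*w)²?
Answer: -31135722/2401 ≈ -12968.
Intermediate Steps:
L(w) = w⁴ (L(w) = (0 + w²)² = (w²)² = w⁴)
(L(-11/(-7)) + (-5)²)*(-417) = ((-11/(-7))⁴ + (-5)²)*(-417) = ((-11*(-⅐))⁴ + 25)*(-417) = ((11/7)⁴ + 25)*(-417) = (14641/2401 + 25)*(-417) = (74666/2401)*(-417) = -31135722/2401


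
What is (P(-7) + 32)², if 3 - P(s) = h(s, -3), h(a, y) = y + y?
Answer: 1681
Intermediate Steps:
h(a, y) = 2*y
P(s) = 9 (P(s) = 3 - 2*(-3) = 3 - 1*(-6) = 3 + 6 = 9)
(P(-7) + 32)² = (9 + 32)² = 41² = 1681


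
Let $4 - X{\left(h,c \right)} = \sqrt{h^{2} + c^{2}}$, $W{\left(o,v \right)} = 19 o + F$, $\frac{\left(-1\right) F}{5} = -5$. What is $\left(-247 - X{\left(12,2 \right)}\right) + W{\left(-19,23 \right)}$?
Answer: $-587 + 2 \sqrt{37} \approx -574.83$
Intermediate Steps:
$F = 25$ ($F = \left(-5\right) \left(-5\right) = 25$)
$W{\left(o,v \right)} = 25 + 19 o$ ($W{\left(o,v \right)} = 19 o + 25 = 25 + 19 o$)
$X{\left(h,c \right)} = 4 - \sqrt{c^{2} + h^{2}}$ ($X{\left(h,c \right)} = 4 - \sqrt{h^{2} + c^{2}} = 4 - \sqrt{c^{2} + h^{2}}$)
$\left(-247 - X{\left(12,2 \right)}\right) + W{\left(-19,23 \right)} = \left(-247 - \left(4 - \sqrt{2^{2} + 12^{2}}\right)\right) + \left(25 + 19 \left(-19\right)\right) = \left(-247 - \left(4 - \sqrt{4 + 144}\right)\right) + \left(25 - 361\right) = \left(-247 - \left(4 - \sqrt{148}\right)\right) - 336 = \left(-247 - \left(4 - 2 \sqrt{37}\right)\right) - 336 = \left(-251 + 2 \sqrt{37}\right) - 336 = -587 + 2 \sqrt{37}$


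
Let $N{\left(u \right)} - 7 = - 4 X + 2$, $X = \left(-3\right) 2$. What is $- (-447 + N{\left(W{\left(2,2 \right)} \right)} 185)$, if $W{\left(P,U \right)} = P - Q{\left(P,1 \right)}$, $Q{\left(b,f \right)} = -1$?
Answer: $-5658$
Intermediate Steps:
$X = -6$
$W{\left(P,U \right)} = 1 + P$ ($W{\left(P,U \right)} = P - -1 = P + 1 = 1 + P$)
$N{\left(u \right)} = 33$ ($N{\left(u \right)} = 7 + \left(\left(-4\right) \left(-6\right) + 2\right) = 7 + \left(24 + 2\right) = 7 + 26 = 33$)
$- (-447 + N{\left(W{\left(2,2 \right)} \right)} 185) = - (-447 + 33 \cdot 185) = - (-447 + 6105) = \left(-1\right) 5658 = -5658$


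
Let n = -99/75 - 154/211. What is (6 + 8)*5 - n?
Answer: 380063/5275 ≈ 72.050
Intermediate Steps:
n = -10813/5275 (n = -99*1/75 - 154*1/211 = -33/25 - 154/211 = -10813/5275 ≈ -2.0499)
(6 + 8)*5 - n = (6 + 8)*5 - 1*(-10813/5275) = 14*5 + 10813/5275 = 70 + 10813/5275 = 380063/5275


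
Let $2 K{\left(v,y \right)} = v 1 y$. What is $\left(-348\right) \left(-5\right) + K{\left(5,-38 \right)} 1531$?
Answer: $-143705$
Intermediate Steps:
$K{\left(v,y \right)} = \frac{v y}{2}$ ($K{\left(v,y \right)} = \frac{v 1 y}{2} = \frac{v y}{2}$)
$\left(-348\right) \left(-5\right) + K{\left(5,-38 \right)} 1531 = \left(-348\right) \left(-5\right) + \frac{1}{2} \cdot 5 \left(-38\right) 1531 = 1740 - 145445 = -143705$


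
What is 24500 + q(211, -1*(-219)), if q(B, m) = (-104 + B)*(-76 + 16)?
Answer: 18080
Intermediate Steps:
q(B, m) = 6240 - 60*B (q(B, m) = (-104 + B)*(-60) = 6240 - 60*B)
24500 + q(211, -1*(-219)) = 24500 + (6240 - 60*211) = 24500 + (6240 - 12660) = 24500 - 6420 = 18080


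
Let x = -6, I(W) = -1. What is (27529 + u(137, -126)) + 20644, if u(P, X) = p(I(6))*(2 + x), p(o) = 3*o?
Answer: 48185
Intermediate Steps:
u(P, X) = 12 (u(P, X) = (3*(-1))*(2 - 6) = -3*(-4) = 12)
(27529 + u(137, -126)) + 20644 = (27529 + 12) + 20644 = 27541 + 20644 = 48185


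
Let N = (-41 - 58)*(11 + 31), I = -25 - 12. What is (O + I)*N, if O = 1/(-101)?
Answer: 15542604/101 ≈ 1.5389e+5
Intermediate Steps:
I = -37
O = -1/101 ≈ -0.0099010
N = -4158 (N = -99*42 = -4158)
(O + I)*N = (-1/101 - 37)*(-4158) = -3738/101*(-4158) = 15542604/101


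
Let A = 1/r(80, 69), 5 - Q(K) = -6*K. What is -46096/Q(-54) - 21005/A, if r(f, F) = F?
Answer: -462294959/319 ≈ -1.4492e+6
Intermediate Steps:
Q(K) = 5 + 6*K (Q(K) = 5 - (-6)*K = 5 + 6*K)
A = 1/69 ≈ 0.014493
-46096/Q(-54) - 21005/A = -46096/(5 + 6*(-54)) - 21005/1/69 = -46096/(5 - 324) - 21005*69 = -46096/(-319) - 1449345 = -46096*(-1/319) - 1449345 = 46096/319 - 1449345 = -462294959/319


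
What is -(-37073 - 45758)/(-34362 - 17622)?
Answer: -82831/51984 ≈ -1.5934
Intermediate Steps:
-(-37073 - 45758)/(-34362 - 17622) = -(-82831)/(-51984) = -(-82831)*(-1)/51984 = -1*82831/51984 = -82831/51984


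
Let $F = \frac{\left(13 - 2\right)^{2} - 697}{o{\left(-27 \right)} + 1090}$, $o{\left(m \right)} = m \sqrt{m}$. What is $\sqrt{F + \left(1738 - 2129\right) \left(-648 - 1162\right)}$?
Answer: $\sqrt{707710 - \frac{576}{1090 - 81 i \sqrt{3}}} \approx 841.25 - 3.0 \cdot 10^{-5} i$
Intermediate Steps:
$o{\left(m \right)} = m^{\frac{3}{2}}$
$F = - \frac{576}{1090 - 81 i \sqrt{3}}$ ($F = \frac{\left(13 - 2\right)^{2} - 697}{\left(-27\right)^{\frac{3}{2}} + 1090} = \frac{11^{2} - 697}{- 81 i \sqrt{3} + 1090} = \frac{121 - 697}{1090 - 81 i \sqrt{3}} = - \frac{576}{1090 - 81 i \sqrt{3}} \approx -0.51983 - 0.066908 i$)
$\sqrt{F + \left(1738 - 2129\right) \left(-648 - 1162\right)} = \sqrt{\left(- \frac{627840}{1207783} - \frac{46656 i \sqrt{3}}{1207783}\right) + \left(1738 - 2129\right) \left(-648 - 1162\right)} = \sqrt{\left(- \frac{627840}{1207783} - \frac{46656 i \sqrt{3}}{1207783}\right) - -707710} = \sqrt{\left(- \frac{627840}{1207783} - \frac{46656 i \sqrt{3}}{1207783}\right) + 707710} = \sqrt{\frac{854759479090}{1207783} - \frac{46656 i \sqrt{3}}{1207783}}$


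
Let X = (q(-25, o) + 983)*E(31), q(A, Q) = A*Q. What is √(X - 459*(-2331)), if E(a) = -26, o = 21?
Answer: √1058021 ≈ 1028.6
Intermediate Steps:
X = -11908 (X = (-25*21 + 983)*(-26) = (-525 + 983)*(-26) = 458*(-26) = -11908)
√(X - 459*(-2331)) = √(-11908 - 459*(-2331)) = √(-11908 + 1069929) = √1058021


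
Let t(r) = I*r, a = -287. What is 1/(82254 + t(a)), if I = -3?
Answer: 1/83115 ≈ 1.2032e-5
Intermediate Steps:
t(r) = -3*r
1/(82254 + t(a)) = 1/(82254 - 3*(-287)) = 1/(82254 + 861) = 1/83115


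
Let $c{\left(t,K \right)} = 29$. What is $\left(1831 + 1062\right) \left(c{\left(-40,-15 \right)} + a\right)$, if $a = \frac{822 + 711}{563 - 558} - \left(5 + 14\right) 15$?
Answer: $\frac{731929}{5} \approx 1.4639 \cdot 10^{5}$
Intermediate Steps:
$a = \frac{108}{5}$ ($a = \frac{1533}{5} - 19 \cdot 15 = 1533 \cdot \frac{1}{5} - 285 = \frac{1533}{5} - 285 = \frac{108}{5} \approx 21.6$)
$\left(1831 + 1062\right) \left(c{\left(-40,-15 \right)} + a\right) = \left(1831 + 1062\right) \left(29 + \frac{108}{5}\right) = 2893 \cdot \frac{253}{5} = \frac{731929}{5}$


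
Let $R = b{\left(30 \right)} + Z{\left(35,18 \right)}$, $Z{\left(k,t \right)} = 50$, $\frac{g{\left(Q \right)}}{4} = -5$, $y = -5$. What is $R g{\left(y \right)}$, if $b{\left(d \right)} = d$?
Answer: $-1600$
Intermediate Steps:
$g{\left(Q \right)} = -20$ ($g{\left(Q \right)} = 4 \left(-5\right) = -20$)
$R = 80$ ($R = 30 + 50 = 80$)
$R g{\left(y \right)} = 80 \left(-20\right) = -1600$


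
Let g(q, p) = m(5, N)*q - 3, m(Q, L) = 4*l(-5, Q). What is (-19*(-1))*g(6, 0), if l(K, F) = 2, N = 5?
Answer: 855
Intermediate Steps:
m(Q, L) = 8 (m(Q, L) = 4*2 = 8)
g(q, p) = -3 + 8*q (g(q, p) = 8*q - 3 = -3 + 8*q)
(-19*(-1))*g(6, 0) = (-19*(-1))*(-3 + 8*6) = 19*(-3 + 48) = 19*45 = 855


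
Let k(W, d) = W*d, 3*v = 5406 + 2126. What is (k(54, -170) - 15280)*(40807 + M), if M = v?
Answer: -3178650380/3 ≈ -1.0596e+9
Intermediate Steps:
v = 7532/3 (v = (5406 + 2126)/3 = (1/3)*7532 = 7532/3 ≈ 2510.7)
M = 7532/3 ≈ 2510.7
(k(54, -170) - 15280)*(40807 + M) = (54*(-170) - 15280)*(40807 + 7532/3) = (-9180 - 15280)*(129953/3) = -24460*129953/3 = -3178650380/3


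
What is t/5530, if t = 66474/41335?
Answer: 33237/114291275 ≈ 0.00029081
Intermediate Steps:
t = 66474/41335 (t = 66474*(1/41335) = 66474/41335 ≈ 1.6082)
t/5530 = (66474/41335)/5530 = (66474/41335)*(1/5530) = 33237/114291275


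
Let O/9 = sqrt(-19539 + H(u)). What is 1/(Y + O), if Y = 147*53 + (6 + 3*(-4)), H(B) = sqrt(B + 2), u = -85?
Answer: 1/(7785 + 9*sqrt(-19539 + I*sqrt(83))) ≈ 0.00012518 - 2.0228e-5*I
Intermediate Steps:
H(B) = sqrt(2 + B)
Y = 7785 (Y = 7791 + (6 - 12) = 7791 - 6 = 7785)
O = 9*sqrt(-19539 + I*sqrt(83)) (O = 9*sqrt(-19539 + sqrt(2 - 85)) = 9*sqrt(-19539 + sqrt(-83)) = 9*sqrt(-19539 + I*sqrt(83)) ≈ 0.29329 + 1258.0*I)
1/(Y + O) = 1/(7785 + 9*sqrt(-19539 + I*sqrt(83)))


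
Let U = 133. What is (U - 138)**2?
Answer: 25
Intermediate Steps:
(U - 138)**2 = (133 - 138)**2 = (-5)**2 = 25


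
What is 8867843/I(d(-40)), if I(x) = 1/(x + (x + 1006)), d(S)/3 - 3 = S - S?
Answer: 9080671232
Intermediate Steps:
d(S) = 9 (d(S) = 9 + 3*(S - S) = 9 + 3*0 = 9 + 0 = 9)
I(x) = 1/(1006 + 2*x) (I(x) = 1/(x + (1006 + x)) = 1/(1006 + 2*x))
8867843/I(d(-40)) = 8867843/((1/(2*(503 + 9)))) = 8867843/(((1/2)/512)) = 8867843/(((1/2)*(1/512))) = 8867843/(1/1024) = 8867843*1024 = 9080671232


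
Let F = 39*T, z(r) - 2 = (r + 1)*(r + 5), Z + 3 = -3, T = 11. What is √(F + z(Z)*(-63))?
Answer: 2*I*√3 ≈ 3.4641*I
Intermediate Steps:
Z = -6 (Z = -3 - 3 = -6)
z(r) = 2 + (1 + r)*(5 + r) (z(r) = 2 + (r + 1)*(r + 5) = 2 + (1 + r)*(5 + r))
F = 429 (F = 39*11 = 429)
√(F + z(Z)*(-63)) = √(429 + (7 + (-6)² + 6*(-6))*(-63)) = √(429 + (7 + 36 - 36)*(-63)) = √(429 + 7*(-63)) = √(429 - 441) = √(-12) = 2*I*√3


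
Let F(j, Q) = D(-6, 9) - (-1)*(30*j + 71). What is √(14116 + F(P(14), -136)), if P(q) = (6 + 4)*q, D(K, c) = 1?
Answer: 2*√4597 ≈ 135.60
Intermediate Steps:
P(q) = 10*q
F(j, Q) = 72 + 30*j (F(j, Q) = 1 - (-1)*(30*j + 71) = 1 - (-1)*(71 + 30*j) = 1 - (-71 - 30*j) = 1 + (71 + 30*j) = 72 + 30*j)
√(14116 + F(P(14), -136)) = √(14116 + (72 + 30*(10*14))) = √(14116 + (72 + 30*140)) = √(14116 + (72 + 4200)) = √(14116 + 4272) = √18388 = 2*√4597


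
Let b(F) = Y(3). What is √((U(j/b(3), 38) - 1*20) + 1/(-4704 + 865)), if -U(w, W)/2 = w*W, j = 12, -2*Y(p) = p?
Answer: √8665893709/3839 ≈ 24.249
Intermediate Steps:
Y(p) = -p/2
b(F) = -3/2 (b(F) = -½*3 = -3/2)
U(w, W) = -2*W*w (U(w, W) = -2*w*W = -2*W*w)
√((U(j/b(3), 38) - 1*20) + 1/(-4704 + 865)) = √((-2*38*12/(-3/2) - 1*20) + 1/(-4704 + 865)) = √((-2*38*12*(-⅔) - 20) + 1/(-3839)) = √((-2*38*(-8) - 20) - 1/3839) = √((608 - 20) - 1/3839) = √(588 - 1/3839) = √(2257331/3839) = √8665893709/3839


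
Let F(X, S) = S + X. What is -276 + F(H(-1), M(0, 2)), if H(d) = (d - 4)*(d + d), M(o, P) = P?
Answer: -264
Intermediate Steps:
H(d) = 2*d*(-4 + d) (H(d) = (-4 + d)*(2*d) = 2*d*(-4 + d))
-276 + F(H(-1), M(0, 2)) = -276 + (2 + 2*(-1)*(-4 - 1)) = -276 + (2 + 2*(-1)*(-5)) = -276 + (2 + 10) = -276 + 12 = -264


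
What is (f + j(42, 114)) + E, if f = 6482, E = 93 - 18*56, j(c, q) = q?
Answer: 5681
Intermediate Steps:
E = -915 (E = 93 - 1008 = -915)
(f + j(42, 114)) + E = (6482 + 114) - 915 = 6596 - 915 = 5681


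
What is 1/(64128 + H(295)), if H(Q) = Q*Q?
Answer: 1/151153 ≈ 6.6158e-6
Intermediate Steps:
H(Q) = Q²
1/(64128 + H(295)) = 1/(64128 + 295²) = 1/(64128 + 87025) = 1/151153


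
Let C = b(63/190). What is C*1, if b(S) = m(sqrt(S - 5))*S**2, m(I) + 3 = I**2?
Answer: -5782833/6859000 ≈ -0.84310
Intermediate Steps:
m(I) = -3 + I**2
b(S) = S**2*(-8 + S) (b(S) = (-3 + (sqrt(S - 5))**2)*S**2 = (-3 + (sqrt(-5 + S))**2)*S**2 = (-3 + (-5 + S))*S**2 = (-8 + S)*S**2 = S**2*(-8 + S))
C = -5782833/6859000 (C = (63/190)**2*(-8 + 63/190) = (3969/36100)*(-1457/190) = -5782833/6859000 ≈ -0.84310)
C*1 = -5782833/6859000*1 = -5782833/6859000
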